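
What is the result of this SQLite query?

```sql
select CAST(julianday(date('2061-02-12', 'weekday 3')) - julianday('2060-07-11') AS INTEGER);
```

220

`weekday 3` advances to the next Wednesday; 2061-02-12 is a Saturday, so it moves forward to 2061-02-16.
20 days remain in July 2060 after the 11th (31 − 11).
Full months from August 2060 through January 2061 contribute their day counts.
Then 16 days into February 2061.
Total: 20 + 31 + 30 + 31 + 30 + 31 + 31 + 16 = 220.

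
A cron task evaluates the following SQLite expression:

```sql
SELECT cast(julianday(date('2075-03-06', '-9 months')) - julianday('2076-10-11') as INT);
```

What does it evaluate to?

-858

Adding -9 months to 2075-03-06 gives 2074-06-06.
24 days remain in June 2074 after the 6th (30 − 6).
Full months from July 2074 through September 2076 contribute their day counts.
Then 11 days into October 2076.
Total: 24 + 31 + 31 + 30 + 31 + 30 + 31 + 31 + 28 + 31 + 30 + 31 + 30 + 31 + 31 + 30 + 31 + 30 + 31 + 31 + 29 + 31 + 30 + 31 + 30 + 31 + 31 + 30 + 11 = 858.
The subtraction is earlier − later, so the result is −858 → -858.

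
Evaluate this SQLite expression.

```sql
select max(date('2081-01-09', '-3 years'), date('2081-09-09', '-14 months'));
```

date('2081-01-09', '-3 years') → 2078-01-09.
date('2081-09-09', '-14 months') → 2080-07-09.
Later of the two is 2080-07-09.

2080-07-09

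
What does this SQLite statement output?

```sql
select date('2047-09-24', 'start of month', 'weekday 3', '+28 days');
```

2047-10-02

`start of month` rewinds 2047-09-24 to 2047-09-01.
`weekday 3` advances to the next Wednesday; 2047-09-01 is a Sunday, so it moves forward to 2047-09-04.
September 2047 has 30 days; 26 remain after the 4th, so 27 days reach 2047-10-01.
Advancing 1 more day within October lands on 2047-10-02.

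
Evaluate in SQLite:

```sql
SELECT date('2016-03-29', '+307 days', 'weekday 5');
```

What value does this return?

Applying '+307 days' to 2016-03-29: counting 307 days forward gives 2017-01-30.
`weekday 5` advances to the next Friday; 2017-01-30 is a Monday, so it moves forward to 2017-02-03.

2017-02-03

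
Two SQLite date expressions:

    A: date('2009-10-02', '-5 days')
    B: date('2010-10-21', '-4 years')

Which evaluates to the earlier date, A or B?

A = 2009-09-27.
B = 2006-10-21.
B is earlier.

B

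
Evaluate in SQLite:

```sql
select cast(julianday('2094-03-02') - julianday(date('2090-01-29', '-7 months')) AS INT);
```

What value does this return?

1707

Adding -7 months to 2090-01-29 gives 2089-06-29.
1 day remains in June 2089 after the 29th (30 − 29).
Full months from July 2089 through February 2094 contribute their day counts.
Then 2 days into March 2094.
Total: 1 + 31 + 31 + 30 + 31 + 30 + 31 + 31 + 28 + 31 + 30 + 31 + 30 + 31 + 31 + 30 + 31 + 30 + 31 + 31 + 28 + 31 + 30 + 31 + 30 + 31 + 31 + 30 + 31 + 30 + 31 + 31 + 29 + 31 + 30 + 31 + 30 + 31 + 31 + 30 + 31 + 30 + 31 + 31 + 28 + 31 + 30 + 31 + 30 + 31 + 31 + 30 + 31 + 30 + 31 + 31 + 28 + 2 = 1707.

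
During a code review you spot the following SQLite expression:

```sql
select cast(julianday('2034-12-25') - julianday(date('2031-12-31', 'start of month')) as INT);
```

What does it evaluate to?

1120

`start of month` rewinds 2031-12-31 to 2031-12-01.
30 days remain in December 2031 after the 1st (31 − 1).
Full months from January 2032 through November 2034 contribute their day counts.
Then 25 days into December 2034.
Total: 30 + 31 + 29 + 31 + 30 + 31 + 30 + 31 + 31 + 30 + 31 + 30 + 31 + 31 + 28 + 31 + 30 + 31 + 30 + 31 + 31 + 30 + 31 + 30 + 31 + 31 + 28 + 31 + 30 + 31 + 30 + 31 + 31 + 30 + 31 + 30 + 25 = 1120.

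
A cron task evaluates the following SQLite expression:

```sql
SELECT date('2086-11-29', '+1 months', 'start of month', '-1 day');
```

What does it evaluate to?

2086-11-30

Adding +1 month to 2086-11-29 gives 2086-12-29.
`start of month` rewinds 2086-12-29 to 2086-12-01.
Going back 1 day from 2086-12-01 reaches 2086-11-30 (last day of November, 30 days).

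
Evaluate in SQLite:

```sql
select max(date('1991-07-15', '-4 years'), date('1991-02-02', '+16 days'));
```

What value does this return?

date('1991-07-15', '-4 years') → 1987-07-15.
date('1991-02-02', '+16 days') → 1991-02-18.
Later of the two is 1991-02-18.

1991-02-18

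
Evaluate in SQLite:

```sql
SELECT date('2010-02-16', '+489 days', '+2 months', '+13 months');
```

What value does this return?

Applying '+489 days' to 2010-02-16: counting 489 days forward gives 2011-06-20.
Adding +2 months to 2011-06-20 gives 2011-08-20.
Adding +13 months to 2011-08-20 gives 2012-09-20.

2012-09-20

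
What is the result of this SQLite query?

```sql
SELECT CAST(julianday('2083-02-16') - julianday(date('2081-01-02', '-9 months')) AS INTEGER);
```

1050

Adding -9 months to 2081-01-02 gives 2080-04-02.
28 days remain in April 2080 after the 2nd (30 − 2).
Full months from May 2080 through January 2083 contribute their day counts.
Then 16 days into February 2083.
Total: 28 + 31 + 30 + 31 + 31 + 30 + 31 + 30 + 31 + 31 + 28 + 31 + 30 + 31 + 30 + 31 + 31 + 30 + 31 + 30 + 31 + 31 + 28 + 31 + 30 + 31 + 30 + 31 + 31 + 30 + 31 + 30 + 31 + 31 + 16 = 1050.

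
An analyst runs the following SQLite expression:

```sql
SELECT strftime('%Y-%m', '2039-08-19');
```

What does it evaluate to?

`%Y-%m` extracts the year-month: 2039-08.

2039-08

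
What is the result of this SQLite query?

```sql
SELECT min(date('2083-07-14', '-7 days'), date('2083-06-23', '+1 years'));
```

date('2083-07-14', '-7 days') → 2083-07-07.
date('2083-06-23', '+1 years') → 2084-06-23.
Earlier of the two is 2083-07-07.

2083-07-07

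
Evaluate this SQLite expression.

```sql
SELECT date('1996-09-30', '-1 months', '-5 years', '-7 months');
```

Adding -1 month to 1996-09-30 gives 1996-08-30.
Adding -5 years to 1996-08-30 gives 1991-08-30.
Adding -7 months to 1991-08-30 gives 1991-01-30.

1991-01-30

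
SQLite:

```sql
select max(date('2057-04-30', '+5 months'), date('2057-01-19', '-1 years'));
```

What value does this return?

date('2057-04-30', '+5 months') → 2057-09-30.
date('2057-01-19', '-1 years') → 2056-01-19.
Later of the two is 2057-09-30.

2057-09-30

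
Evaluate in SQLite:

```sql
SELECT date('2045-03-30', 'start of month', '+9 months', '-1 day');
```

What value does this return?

`start of month` rewinds 2045-03-30 to 2045-03-01.
Adding +9 months to 2045-03-01 gives 2045-12-01.
Going back 1 day from 2045-12-01 reaches 2045-11-30 (last day of November, 30 days).

2045-11-30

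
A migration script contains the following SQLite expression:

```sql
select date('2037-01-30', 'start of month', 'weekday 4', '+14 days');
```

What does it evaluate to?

`start of month` rewinds 2037-01-30 to 2037-01-01.
`weekday 4` advances to the next Thursday; 2037-01-01 is already a Thursday, so it stays at 2037-01-01.
Advancing 14 more days within January lands on 2037-01-15.

2037-01-15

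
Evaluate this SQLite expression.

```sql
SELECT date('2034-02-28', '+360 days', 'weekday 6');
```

2035-02-24

Applying '+360 days' to 2034-02-28: counting 360 days forward gives 2035-02-23.
`weekday 6` advances to the next Saturday; 2035-02-23 is a Friday, so it moves forward to 2035-02-24.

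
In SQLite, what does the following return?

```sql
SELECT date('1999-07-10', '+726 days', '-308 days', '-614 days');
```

1998-12-26

Applying '+726 days' to 1999-07-10: counting 726 days forward gives 2001-07-05.
Applying '-308 days' to 2001-07-05: counting 308 days back gives 2000-08-31.
Applying '-614 days' to 2000-08-31: counting 614 days back gives 1998-12-26.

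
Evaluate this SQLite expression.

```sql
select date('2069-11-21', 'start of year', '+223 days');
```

`start of year` rewinds 2069-11-21 to 2069-01-01.
Applying '+223 days' to 2069-01-01: counting 223 days forward gives 2069-08-12.

2069-08-12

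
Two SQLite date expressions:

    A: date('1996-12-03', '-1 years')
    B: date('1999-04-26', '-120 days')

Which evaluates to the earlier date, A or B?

A = 1995-12-03.
B = 1998-12-27.
A is earlier.

A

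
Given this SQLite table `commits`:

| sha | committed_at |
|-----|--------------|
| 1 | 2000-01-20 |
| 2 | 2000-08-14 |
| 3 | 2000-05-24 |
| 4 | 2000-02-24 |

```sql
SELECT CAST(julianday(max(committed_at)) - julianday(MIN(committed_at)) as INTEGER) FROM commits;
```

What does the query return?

207

MIN = 2000-01-20, MAX = 2000-08-14.
11 days remain in January 2000 after the 20th (31 − 20).
Full months from February 2000 through July 2000 contribute their day counts.
Then 14 days into August 2000.
Total: 11 + 29 + 31 + 30 + 31 + 30 + 31 + 14 = 207.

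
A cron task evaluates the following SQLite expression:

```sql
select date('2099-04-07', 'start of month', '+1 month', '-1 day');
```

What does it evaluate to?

2099-04-30

`start of month` rewinds 2099-04-07 to 2099-04-01.
Adding +1 month to 2099-04-01 gives 2099-05-01.
Going back 1 day from 2099-05-01 reaches 2099-04-30 (last day of April, 30 days).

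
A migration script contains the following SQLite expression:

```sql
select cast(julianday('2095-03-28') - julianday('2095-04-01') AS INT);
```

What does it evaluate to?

-4

3 days remain in March 2095 after the 28th (31 − 28).
Then 1 day into April 2095.
Total: 3 + 1 = 4.
The subtraction is earlier − later, so the result is −4 → -4.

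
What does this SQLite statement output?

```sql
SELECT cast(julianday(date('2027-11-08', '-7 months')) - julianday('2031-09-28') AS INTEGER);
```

-1634

Adding -7 months to 2027-11-08 gives 2027-04-08.
22 days remain in April 2027 after the 8th (30 − 8).
Full months from May 2027 through August 2031 contribute their day counts.
Then 28 days into September 2031.
Total: 22 + 31 + 30 + 31 + 31 + 30 + 31 + 30 + 31 + 31 + 29 + 31 + 30 + 31 + 30 + 31 + 31 + 30 + 31 + 30 + 31 + 31 + 28 + 31 + 30 + 31 + 30 + 31 + 31 + 30 + 31 + 30 + 31 + 31 + 28 + 31 + 30 + 31 + 30 + 31 + 31 + 30 + 31 + 30 + 31 + 31 + 28 + 31 + 30 + 31 + 30 + 31 + 31 + 28 = 1634.
The subtraction is earlier − later, so the result is −1634 → -1634.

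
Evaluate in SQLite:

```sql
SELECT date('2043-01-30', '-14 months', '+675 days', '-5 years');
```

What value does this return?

2038-10-06

Adding -14 months to 2043-01-30 gives 2041-11-30.
Applying '+675 days' to 2041-11-30: counting 675 days forward gives 2043-10-06.
Adding -5 years to 2043-10-06 gives 2038-10-06.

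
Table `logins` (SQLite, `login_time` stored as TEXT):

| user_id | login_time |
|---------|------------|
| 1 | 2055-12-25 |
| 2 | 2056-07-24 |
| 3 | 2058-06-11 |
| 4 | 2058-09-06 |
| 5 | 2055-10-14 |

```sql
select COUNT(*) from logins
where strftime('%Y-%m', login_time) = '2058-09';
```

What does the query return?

Rows with year-month 2058-09: 2058-09-06 → 1.

1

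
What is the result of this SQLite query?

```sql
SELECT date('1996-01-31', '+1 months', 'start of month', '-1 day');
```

1996-02-29

Adding +1 month to 1996-01-31 targets 1996-02-31. February 1996 has only 29 days, so SQLite normalizes the 2-day overflow forward to 1996-03-02.
`start of month` rewinds 1996-03-02 to 1996-03-01.
Going back 1 day from 1996-03-01 reaches 1996-02-29 (last day of February, 29 days).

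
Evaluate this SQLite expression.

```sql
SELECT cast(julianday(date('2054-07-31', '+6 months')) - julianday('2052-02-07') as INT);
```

Adding +6 months to 2054-07-31 gives 2055-01-31.
22 days remain in February 2052 after the 7th (29 − 7).
Full months from March 2052 through December 2054 contribute their day counts.
Then 31 days into January 2055.
Total: 22 + 31 + 30 + 31 + 30 + 31 + 31 + 30 + 31 + 30 + 31 + 31 + 28 + 31 + 30 + 31 + 30 + 31 + 31 + 30 + 31 + 30 + 31 + 31 + 28 + 31 + 30 + 31 + 30 + 31 + 31 + 30 + 31 + 30 + 31 + 31 = 1089.

1089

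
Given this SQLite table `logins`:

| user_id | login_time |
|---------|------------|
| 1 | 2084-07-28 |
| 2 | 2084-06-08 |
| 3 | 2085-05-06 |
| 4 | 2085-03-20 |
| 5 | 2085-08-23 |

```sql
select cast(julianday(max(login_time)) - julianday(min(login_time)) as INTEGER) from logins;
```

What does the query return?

441

MIN = 2084-06-08, MAX = 2085-08-23.
22 days remain in June 2084 after the 8th (30 − 8).
Full months from July 2084 through July 2085 contribute their day counts.
Then 23 days into August 2085.
Total: 22 + 31 + 31 + 30 + 31 + 30 + 31 + 31 + 28 + 31 + 30 + 31 + 30 + 31 + 23 = 441.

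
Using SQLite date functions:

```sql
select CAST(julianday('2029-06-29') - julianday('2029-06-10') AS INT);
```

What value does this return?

19

Both dates are in June 2029: 29 − 10 = 19.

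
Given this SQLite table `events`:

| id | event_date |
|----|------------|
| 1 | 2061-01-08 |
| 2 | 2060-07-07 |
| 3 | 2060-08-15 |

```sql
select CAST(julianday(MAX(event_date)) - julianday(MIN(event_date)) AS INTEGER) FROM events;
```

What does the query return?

MIN = 2060-07-07, MAX = 2061-01-08.
24 days remain in July 2060 after the 7th (31 − 7).
August 2060: 31 days.
September 2060: 30 days.
October 2060: 31 days.
November 2060: 30 days.
December 2060: 31 days.
Then 8 days into January 2061.
Total: 24 + 31 + 30 + 31 + 30 + 31 + 8 = 185.

185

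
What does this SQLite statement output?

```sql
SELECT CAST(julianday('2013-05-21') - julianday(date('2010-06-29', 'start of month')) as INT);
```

`start of month` rewinds 2010-06-29 to 2010-06-01.
29 days remain in June 2010 after the 1st (30 − 1).
Full months from July 2010 through April 2013 contribute their day counts.
Then 21 days into May 2013.
Total: 29 + 31 + 31 + 30 + 31 + 30 + 31 + 31 + 28 + 31 + 30 + 31 + 30 + 31 + 31 + 30 + 31 + 30 + 31 + 31 + 29 + 31 + 30 + 31 + 30 + 31 + 31 + 30 + 31 + 30 + 31 + 31 + 28 + 31 + 30 + 21 = 1085.

1085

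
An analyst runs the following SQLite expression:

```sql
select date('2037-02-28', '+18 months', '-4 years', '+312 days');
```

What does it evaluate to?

2035-07-06

Adding +18 months to 2037-02-28 gives 2038-08-28.
Adding -4 years to 2038-08-28 gives 2034-08-28.
Applying '+312 days' to 2034-08-28: counting 312 days forward gives 2035-07-06.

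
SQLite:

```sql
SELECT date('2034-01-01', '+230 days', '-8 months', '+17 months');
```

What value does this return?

Applying '+230 days' to 2034-01-01: counting 230 days forward gives 2034-08-19.
Adding -8 months to 2034-08-19 gives 2033-12-19.
Adding +17 months to 2033-12-19 gives 2035-05-19.

2035-05-19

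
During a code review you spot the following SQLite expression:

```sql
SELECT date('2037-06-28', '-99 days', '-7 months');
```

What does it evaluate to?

Applying '-99 days' to 2037-06-28: counting 99 days back gives 2037-03-21.
Adding -7 months to 2037-03-21 gives 2036-08-21.

2036-08-21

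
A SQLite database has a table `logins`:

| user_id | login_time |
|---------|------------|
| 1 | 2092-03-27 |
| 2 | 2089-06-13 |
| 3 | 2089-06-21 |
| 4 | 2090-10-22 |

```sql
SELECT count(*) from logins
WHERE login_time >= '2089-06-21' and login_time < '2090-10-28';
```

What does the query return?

2

Rows in [2089-06-21, 2090-10-28): 2089-06-21, 2090-10-22 → 2 rows.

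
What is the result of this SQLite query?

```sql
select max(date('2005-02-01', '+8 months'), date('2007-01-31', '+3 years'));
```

2010-01-31

date('2005-02-01', '+8 months') → 2005-10-01.
date('2007-01-31', '+3 years') → 2010-01-31.
Later of the two is 2010-01-31.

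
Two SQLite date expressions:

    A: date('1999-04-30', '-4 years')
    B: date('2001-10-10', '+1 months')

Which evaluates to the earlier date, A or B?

A

A = 1995-04-30.
B = 2001-11-10.
A is earlier.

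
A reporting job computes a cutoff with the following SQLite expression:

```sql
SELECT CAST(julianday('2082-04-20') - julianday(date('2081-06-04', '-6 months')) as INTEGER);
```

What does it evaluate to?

502

Adding -6 months to 2081-06-04 gives 2080-12-04.
27 days remain in December 2080 after the 4th (31 − 4).
Full months from January 2081 through March 2082 contribute their day counts.
Then 20 days into April 2082.
Total: 27 + 31 + 28 + 31 + 30 + 31 + 30 + 31 + 31 + 30 + 31 + 30 + 31 + 31 + 28 + 31 + 20 = 502.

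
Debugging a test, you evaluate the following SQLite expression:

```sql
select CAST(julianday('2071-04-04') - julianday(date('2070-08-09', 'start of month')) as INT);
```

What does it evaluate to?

`start of month` rewinds 2070-08-09 to 2070-08-01.
30 days remain in August 2070 after the 1st (31 − 1).
Full months from September 2070 through March 2071 contribute their day counts.
Then 4 days into April 2071.
Total: 30 + 30 + 31 + 30 + 31 + 31 + 28 + 31 + 4 = 246.

246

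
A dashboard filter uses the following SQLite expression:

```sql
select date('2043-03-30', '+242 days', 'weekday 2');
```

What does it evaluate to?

2043-12-01

Applying '+242 days' to 2043-03-30: counting 242 days forward gives 2043-11-27.
`weekday 2` advances to the next Tuesday; 2043-11-27 is a Friday, so it moves forward to 2043-12-01.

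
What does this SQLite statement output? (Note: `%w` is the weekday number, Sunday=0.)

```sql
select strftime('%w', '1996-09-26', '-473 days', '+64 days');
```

1

First apply '-473 days', '+64 days': 1996-09-26 → 1995-08-14.
1995-08-14 is a Monday; with Sunday=0 that is 1.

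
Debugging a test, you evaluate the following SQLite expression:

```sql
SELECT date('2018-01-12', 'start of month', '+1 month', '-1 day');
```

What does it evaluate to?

2018-01-31

`start of month` rewinds 2018-01-12 to 2018-01-01.
Adding +1 month to 2018-01-01 gives 2018-02-01.
Going back 1 day from 2018-02-01 reaches 2018-01-31 (last day of January, 31 days).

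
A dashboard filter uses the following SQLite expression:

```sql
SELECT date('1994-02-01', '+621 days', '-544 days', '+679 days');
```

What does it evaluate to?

Applying '+621 days' to 1994-02-01: counting 621 days forward gives 1995-10-15.
Applying '-544 days' to 1995-10-15: counting 544 days back gives 1994-04-19.
Applying '+679 days' to 1994-04-19: counting 679 days forward gives 1996-02-27.

1996-02-27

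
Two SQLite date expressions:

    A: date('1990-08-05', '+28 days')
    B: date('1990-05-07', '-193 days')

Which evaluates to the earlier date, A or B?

B

A = 1990-09-02.
B = 1989-10-26.
B is earlier.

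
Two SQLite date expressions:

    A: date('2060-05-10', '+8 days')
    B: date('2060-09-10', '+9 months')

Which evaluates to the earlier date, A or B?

A = 2060-05-18.
B = 2061-06-10.
A is earlier.

A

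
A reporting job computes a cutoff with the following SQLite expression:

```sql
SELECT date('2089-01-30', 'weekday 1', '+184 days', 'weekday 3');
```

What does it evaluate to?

`weekday 1` advances to the next Monday; 2089-01-30 is a Sunday, so it moves forward to 2089-01-31.
Applying '+184 days' to 2089-01-31: counting 184 days forward gives 2089-08-03.
`weekday 3` advances to the next Wednesday; 2089-08-03 is already a Wednesday, so it stays at 2089-08-03.

2089-08-03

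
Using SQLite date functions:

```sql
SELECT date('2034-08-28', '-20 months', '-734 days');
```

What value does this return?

Adding -20 months to 2034-08-28 gives 2032-12-28.
Applying '-734 days' to 2032-12-28: counting 734 days back gives 2030-12-25.

2030-12-25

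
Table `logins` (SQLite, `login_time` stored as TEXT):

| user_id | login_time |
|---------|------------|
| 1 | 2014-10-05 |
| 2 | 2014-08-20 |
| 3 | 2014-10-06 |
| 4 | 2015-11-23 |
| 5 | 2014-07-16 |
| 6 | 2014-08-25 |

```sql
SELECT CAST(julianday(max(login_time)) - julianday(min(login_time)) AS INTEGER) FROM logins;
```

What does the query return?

495

MIN = 2014-07-16, MAX = 2015-11-23.
15 days remain in July 2014 after the 16th (31 − 16).
Full months from August 2014 through October 2015 contribute their day counts.
Then 23 days into November 2015.
Total: 15 + 31 + 30 + 31 + 30 + 31 + 31 + 28 + 31 + 30 + 31 + 30 + 31 + 31 + 30 + 31 + 23 = 495.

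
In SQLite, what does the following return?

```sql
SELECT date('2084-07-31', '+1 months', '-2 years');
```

Adding +1 month to 2084-07-31 gives 2084-08-31.
Adding -2 years to 2084-08-31 gives 2082-08-31.

2082-08-31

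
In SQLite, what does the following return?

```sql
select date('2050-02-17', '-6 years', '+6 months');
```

2044-08-17

Adding -6 years to 2050-02-17 gives 2044-02-17.
Adding +6 months to 2044-02-17 gives 2044-08-17.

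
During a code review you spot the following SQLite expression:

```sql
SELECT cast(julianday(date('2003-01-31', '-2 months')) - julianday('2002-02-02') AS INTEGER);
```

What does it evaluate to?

Adding -2 months to 2003-01-31 targets 2002-11-31. November 2002 has only 30 days, so SQLite normalizes the 1-day overflow forward to 2002-12-01.
26 days remain in February 2002 after the 2nd (28 − 2).
Full months from March 2002 through November 2002 contribute their day counts.
Then 1 day into December 2002.
Total: 26 + 31 + 30 + 31 + 30 + 31 + 31 + 30 + 31 + 30 + 1 = 302.

302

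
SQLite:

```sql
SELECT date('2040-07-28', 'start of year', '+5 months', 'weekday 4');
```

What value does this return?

2040-06-07

`start of year` rewinds 2040-07-28 to 2040-01-01.
Adding +5 months to 2040-01-01 gives 2040-06-01.
`weekday 4` advances to the next Thursday; 2040-06-01 is a Friday, so it moves forward to 2040-06-07.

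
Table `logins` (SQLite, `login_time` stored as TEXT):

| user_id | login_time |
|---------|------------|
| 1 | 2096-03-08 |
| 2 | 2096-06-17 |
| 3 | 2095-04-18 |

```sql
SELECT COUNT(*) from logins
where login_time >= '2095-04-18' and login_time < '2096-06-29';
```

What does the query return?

Rows in [2095-04-18, 2096-06-29): 2096-03-08, 2096-06-17, 2095-04-18 → 3 rows.

3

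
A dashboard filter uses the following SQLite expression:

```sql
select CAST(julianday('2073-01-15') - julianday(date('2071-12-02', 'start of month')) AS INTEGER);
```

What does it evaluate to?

`start of month` rewinds 2071-12-02 to 2071-12-01.
30 days remain in December 2071 after the 1st (31 − 1).
Full months from January 2072 through December 2072 contribute their day counts.
Then 15 days into January 2073.
Total: 30 + 31 + 29 + 31 + 30 + 31 + 30 + 31 + 31 + 30 + 31 + 30 + 31 + 15 = 411.

411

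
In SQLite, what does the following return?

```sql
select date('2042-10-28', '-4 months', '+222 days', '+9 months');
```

Adding -4 months to 2042-10-28 gives 2042-06-28.
Applying '+222 days' to 2042-06-28: counting 222 days forward gives 2043-02-05.
Adding +9 months to 2043-02-05 gives 2043-11-05.

2043-11-05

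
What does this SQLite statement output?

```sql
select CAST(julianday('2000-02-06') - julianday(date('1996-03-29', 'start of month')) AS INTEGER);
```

`start of month` rewinds 1996-03-29 to 1996-03-01.
30 days remain in March 1996 after the 1st (31 − 1).
Full months from April 1996 through January 2000 contribute their day counts.
Then 6 days into February 2000.
Total: 30 + 30 + 31 + 30 + 31 + 31 + 30 + 31 + 30 + 31 + 31 + 28 + 31 + 30 + 31 + 30 + 31 + 31 + 30 + 31 + 30 + 31 + 31 + 28 + 31 + 30 + 31 + 30 + 31 + 31 + 30 + 31 + 30 + 31 + 31 + 28 + 31 + 30 + 31 + 30 + 31 + 31 + 30 + 31 + 30 + 31 + 31 + 6 = 1437.

1437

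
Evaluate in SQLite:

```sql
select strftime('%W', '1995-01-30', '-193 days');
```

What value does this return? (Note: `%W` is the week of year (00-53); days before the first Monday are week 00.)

First apply '-193 days': 1995-01-30 → 1994-07-21.
1994-07-21 is a Thursday. SQLite's %W counts Mondays since the year started; the result is 29.

29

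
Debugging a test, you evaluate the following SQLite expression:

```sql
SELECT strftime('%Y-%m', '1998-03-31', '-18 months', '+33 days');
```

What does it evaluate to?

1996-11

First apply '-18 months', '+33 days': 1998-03-31 → 1996-11-03.
`%Y-%m` extracts the year-month: 1996-11.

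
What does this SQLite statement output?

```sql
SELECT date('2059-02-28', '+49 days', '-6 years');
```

Applying '+49 days' to 2059-02-28: counting 49 days forward gives 2059-04-18.
Adding -6 years to 2059-04-18 gives 2053-04-18.

2053-04-18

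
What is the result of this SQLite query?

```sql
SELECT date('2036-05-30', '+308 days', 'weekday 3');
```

2037-04-08

Applying '+308 days' to 2036-05-30: counting 308 days forward gives 2037-04-03.
`weekday 3` advances to the next Wednesday; 2037-04-03 is a Friday, so it moves forward to 2037-04-08.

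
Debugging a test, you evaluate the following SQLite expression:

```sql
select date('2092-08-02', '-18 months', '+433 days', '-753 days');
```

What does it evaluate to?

Adding -18 months to 2092-08-02 gives 2091-02-02.
Applying '+433 days' to 2091-02-02: counting 433 days forward gives 2092-04-10.
Applying '-753 days' to 2092-04-10: counting 753 days back gives 2090-03-19.

2090-03-19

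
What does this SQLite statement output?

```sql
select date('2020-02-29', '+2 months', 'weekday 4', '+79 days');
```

Adding +2 months to 2020-02-29 gives 2020-04-29.
`weekday 4` advances to the next Thursday; 2020-04-29 is a Wednesday, so it moves forward to 2020-04-30.
Applying '+79 days' to 2020-04-30: counting 79 days forward gives 2020-07-18.

2020-07-18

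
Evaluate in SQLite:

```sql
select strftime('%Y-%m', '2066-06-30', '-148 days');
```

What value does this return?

First apply '-148 days': 2066-06-30 → 2066-02-02.
`%Y-%m` extracts the year-month: 2066-02.

2066-02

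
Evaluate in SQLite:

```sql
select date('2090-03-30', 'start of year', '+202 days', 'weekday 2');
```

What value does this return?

`start of year` rewinds 2090-03-30 to 2090-01-01.
Applying '+202 days' to 2090-01-01: counting 202 days forward gives 2090-07-22.
`weekday 2` advances to the next Tuesday; 2090-07-22 is a Saturday, so it moves forward to 2090-07-25.

2090-07-25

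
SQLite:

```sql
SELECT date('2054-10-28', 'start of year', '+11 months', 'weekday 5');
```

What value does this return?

`start of year` rewinds 2054-10-28 to 2054-01-01.
Adding +11 months to 2054-01-01 gives 2054-12-01.
`weekday 5` advances to the next Friday; 2054-12-01 is a Tuesday, so it moves forward to 2054-12-04.

2054-12-04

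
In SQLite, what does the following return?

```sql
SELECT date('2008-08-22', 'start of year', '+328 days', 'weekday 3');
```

2008-11-26

`start of year` rewinds 2008-08-22 to 2008-01-01.
Applying '+328 days' to 2008-01-01: counting 328 days forward gives 2008-11-24.
`weekday 3` advances to the next Wednesday; 2008-11-24 is a Monday, so it moves forward to 2008-11-26.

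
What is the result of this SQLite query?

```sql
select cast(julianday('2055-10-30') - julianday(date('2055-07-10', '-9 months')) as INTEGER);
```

Adding -9 months to 2055-07-10 gives 2054-10-10.
21 days remain in October 2054 after the 10th (31 − 10).
Full months from November 2054 through September 2055 contribute their day counts.
Then 30 days into October 2055.
Total: 21 + 30 + 31 + 31 + 28 + 31 + 30 + 31 + 30 + 31 + 31 + 30 + 30 = 385.

385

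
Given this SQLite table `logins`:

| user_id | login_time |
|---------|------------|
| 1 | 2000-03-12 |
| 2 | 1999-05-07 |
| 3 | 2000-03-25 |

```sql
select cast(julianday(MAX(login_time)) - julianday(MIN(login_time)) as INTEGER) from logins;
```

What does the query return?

323

MIN = 1999-05-07, MAX = 2000-03-25.
24 days remain in May 1999 after the 7th (31 − 7).
Full months from June 1999 through February 2000 contribute their day counts.
Then 25 days into March 2000.
Total: 24 + 30 + 31 + 31 + 30 + 31 + 30 + 31 + 31 + 29 + 25 = 323.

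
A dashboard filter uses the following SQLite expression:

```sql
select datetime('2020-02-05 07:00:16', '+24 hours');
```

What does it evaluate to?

+24 hours from 2020-02-05 07:00:16 is 2020-02-06 07:00:16 (crosses midnight).

2020-02-06 07:00:16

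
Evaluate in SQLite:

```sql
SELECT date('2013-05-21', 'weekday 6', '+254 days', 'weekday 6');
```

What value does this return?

`weekday 6` advances to the next Saturday; 2013-05-21 is a Tuesday, so it moves forward to 2013-05-25.
Applying '+254 days' to 2013-05-25: counting 254 days forward gives 2014-02-03.
`weekday 6` advances to the next Saturday; 2014-02-03 is a Monday, so it moves forward to 2014-02-08.

2014-02-08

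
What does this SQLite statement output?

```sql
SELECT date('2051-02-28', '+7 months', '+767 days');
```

2053-11-03

Adding +7 months to 2051-02-28 gives 2051-09-28.
Applying '+767 days' to 2051-09-28: counting 767 days forward gives 2053-11-03.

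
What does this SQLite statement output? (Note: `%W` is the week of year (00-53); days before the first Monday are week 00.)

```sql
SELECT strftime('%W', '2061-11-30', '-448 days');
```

36

First apply '-448 days': 2061-11-30 → 2060-09-08.
2060-09-08 is a Wednesday. SQLite's %W counts Mondays since the year started; the result is 36.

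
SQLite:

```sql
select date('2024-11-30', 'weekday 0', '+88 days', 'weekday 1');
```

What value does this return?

2025-03-03

`weekday 0` advances to the next Sunday; 2024-11-30 is a Saturday, so it moves forward to 2024-12-01.
Applying '+88 days' to 2024-12-01: counting 88 days forward gives 2025-02-27.
`weekday 1` advances to the next Monday; 2025-02-27 is a Thursday, so it moves forward to 2025-03-03.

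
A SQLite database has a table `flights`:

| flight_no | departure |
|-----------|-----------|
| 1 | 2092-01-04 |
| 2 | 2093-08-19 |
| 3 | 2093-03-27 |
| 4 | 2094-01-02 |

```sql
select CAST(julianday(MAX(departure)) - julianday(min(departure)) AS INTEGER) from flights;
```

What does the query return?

MIN = 2092-01-04, MAX = 2094-01-02.
27 days remain in January 2092 after the 4th (31 − 4).
Full months from February 2092 through December 2093 contribute their day counts.
Then 2 days into January 2094.
Total: 27 + 29 + 31 + 30 + 31 + 30 + 31 + 31 + 30 + 31 + 30 + 31 + 31 + 28 + 31 + 30 + 31 + 30 + 31 + 31 + 30 + 31 + 30 + 31 + 2 = 729.

729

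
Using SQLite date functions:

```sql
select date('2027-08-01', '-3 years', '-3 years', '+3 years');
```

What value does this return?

Adding -3 years to 2027-08-01 gives 2024-08-01.
Adding -3 years to 2024-08-01 gives 2021-08-01.
Adding +3 years to 2021-08-01 gives 2024-08-01.

2024-08-01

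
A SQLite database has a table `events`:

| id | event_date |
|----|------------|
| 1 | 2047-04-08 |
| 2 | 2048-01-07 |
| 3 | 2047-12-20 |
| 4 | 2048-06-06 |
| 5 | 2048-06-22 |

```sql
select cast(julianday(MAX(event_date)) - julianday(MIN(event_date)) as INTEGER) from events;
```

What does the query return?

441

MIN = 2047-04-08, MAX = 2048-06-22.
22 days remain in April 2047 after the 8th (30 − 8).
Full months from May 2047 through May 2048 contribute their day counts.
Then 22 days into June 2048.
Total: 22 + 31 + 30 + 31 + 31 + 30 + 31 + 30 + 31 + 31 + 29 + 31 + 30 + 31 + 22 = 441.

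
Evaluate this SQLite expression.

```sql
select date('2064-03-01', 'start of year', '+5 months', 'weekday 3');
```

`start of year` rewinds 2064-03-01 to 2064-01-01.
Adding +5 months to 2064-01-01 gives 2064-06-01.
`weekday 3` advances to the next Wednesday; 2064-06-01 is a Sunday, so it moves forward to 2064-06-04.

2064-06-04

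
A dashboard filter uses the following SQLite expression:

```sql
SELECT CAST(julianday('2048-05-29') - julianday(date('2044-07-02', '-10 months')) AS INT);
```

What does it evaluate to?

Adding -10 months to 2044-07-02 gives 2043-09-02.
28 days remain in September 2043 after the 2nd (30 − 2).
Full months from October 2043 through April 2048 contribute their day counts.
Then 29 days into May 2048.
Total: 28 + 31 + 30 + 31 + 31 + 29 + 31 + 30 + 31 + 30 + 31 + 31 + 30 + 31 + 30 + 31 + 31 + 28 + 31 + 30 + 31 + 30 + 31 + 31 + 30 + 31 + 30 + 31 + 31 + 28 + 31 + 30 + 31 + 30 + 31 + 31 + 30 + 31 + 30 + 31 + 31 + 28 + 31 + 30 + 31 + 30 + 31 + 31 + 30 + 31 + 30 + 31 + 31 + 29 + 31 + 30 + 29 = 1731.

1731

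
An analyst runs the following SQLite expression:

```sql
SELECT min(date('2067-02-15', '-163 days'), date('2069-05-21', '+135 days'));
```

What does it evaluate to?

date('2067-02-15', '-163 days') → 2066-09-05.
date('2069-05-21', '+135 days') → 2069-10-03.
Earlier of the two is 2066-09-05.

2066-09-05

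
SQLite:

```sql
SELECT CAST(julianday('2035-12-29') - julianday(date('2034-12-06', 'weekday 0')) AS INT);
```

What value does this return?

`weekday 0` advances to the next Sunday; 2034-12-06 is a Wednesday, so it moves forward to 2034-12-10.
21 days remain in December 2034 after the 10th (31 − 10).
Full months from January 2035 through November 2035 contribute their day counts.
Then 29 days into December 2035.
Total: 21 + 31 + 28 + 31 + 30 + 31 + 30 + 31 + 31 + 30 + 31 + 30 + 29 = 384.

384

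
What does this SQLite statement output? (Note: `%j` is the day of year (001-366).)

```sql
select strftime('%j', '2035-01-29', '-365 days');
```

First apply '-365 days': 2035-01-29 → 2034-01-29.
Day-of-year for 2034-01-29: days since 2034-01-01 inclusive = 29, zero-padded to 029.

029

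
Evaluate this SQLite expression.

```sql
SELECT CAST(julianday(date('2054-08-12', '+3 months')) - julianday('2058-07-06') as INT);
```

Adding +3 months to 2054-08-12 gives 2054-11-12.
18 days remain in November 2054 after the 12th (30 − 12).
Full months from December 2054 through June 2058 contribute their day counts.
Then 6 days into July 2058.
Total: 18 + 31 + 31 + 28 + 31 + 30 + 31 + 30 + 31 + 31 + 30 + 31 + 30 + 31 + 31 + 29 + 31 + 30 + 31 + 30 + 31 + 31 + 30 + 31 + 30 + 31 + 31 + 28 + 31 + 30 + 31 + 30 + 31 + 31 + 30 + 31 + 30 + 31 + 31 + 28 + 31 + 30 + 31 + 30 + 6 = 1332.
The subtraction is earlier − later, so the result is −1332 → -1332.

-1332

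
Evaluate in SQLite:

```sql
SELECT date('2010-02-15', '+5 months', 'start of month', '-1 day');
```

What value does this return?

2010-06-30

Adding +5 months to 2010-02-15 gives 2010-07-15.
`start of month` rewinds 2010-07-15 to 2010-07-01.
Going back 1 day from 2010-07-01 reaches 2010-06-30 (last day of June, 30 days).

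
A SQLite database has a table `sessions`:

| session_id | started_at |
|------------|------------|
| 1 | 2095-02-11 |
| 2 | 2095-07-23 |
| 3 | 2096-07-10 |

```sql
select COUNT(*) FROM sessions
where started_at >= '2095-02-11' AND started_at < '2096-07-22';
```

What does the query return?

3

Rows in [2095-02-11, 2096-07-22): 2095-02-11, 2095-07-23, 2096-07-10 → 3 rows.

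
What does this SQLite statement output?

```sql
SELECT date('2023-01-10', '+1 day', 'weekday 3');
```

2023-01-11

Advancing 1 more day within January lands on 2023-01-11.
`weekday 3` advances to the next Wednesday; 2023-01-11 is already a Wednesday, so it stays at 2023-01-11.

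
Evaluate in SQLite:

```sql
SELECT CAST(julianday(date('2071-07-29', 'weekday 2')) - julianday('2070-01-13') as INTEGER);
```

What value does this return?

568

`weekday 2` advances to the next Tuesday; 2071-07-29 is a Wednesday, so it moves forward to 2071-08-04.
18 days remain in January 2070 after the 13th (31 − 13).
Full months from February 2070 through July 2071 contribute their day counts.
Then 4 days into August 2071.
Total: 18 + 28 + 31 + 30 + 31 + 30 + 31 + 31 + 30 + 31 + 30 + 31 + 31 + 28 + 31 + 30 + 31 + 30 + 31 + 4 = 568.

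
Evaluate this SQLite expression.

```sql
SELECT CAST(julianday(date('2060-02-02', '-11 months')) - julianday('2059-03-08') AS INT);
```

Adding -11 months to 2060-02-02 gives 2059-03-02.
Both dates are in March 2059: 8 − 2 = 6.
The subtraction is earlier − later, so the result is −6 → -6.

-6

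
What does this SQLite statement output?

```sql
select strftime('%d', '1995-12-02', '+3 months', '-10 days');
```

21

First apply '+3 months', '-10 days': 1995-12-02 → 1996-02-21.
`%d` extracts the 2-digit day of month: 21.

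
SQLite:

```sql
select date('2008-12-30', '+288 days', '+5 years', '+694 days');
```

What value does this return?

2016-09-07

Applying '+288 days' to 2008-12-30: counting 288 days forward gives 2009-10-14.
Adding +5 years to 2009-10-14 gives 2014-10-14.
Applying '+694 days' to 2014-10-14: counting 694 days forward gives 2016-09-07.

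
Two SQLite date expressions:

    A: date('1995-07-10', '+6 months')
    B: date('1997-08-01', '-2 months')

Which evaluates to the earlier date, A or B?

A

A = 1996-01-10.
B = 1997-06-01.
A is earlier.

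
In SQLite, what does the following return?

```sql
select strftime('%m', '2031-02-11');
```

02

`%m` extracts the 2-digit month (01-12): 02.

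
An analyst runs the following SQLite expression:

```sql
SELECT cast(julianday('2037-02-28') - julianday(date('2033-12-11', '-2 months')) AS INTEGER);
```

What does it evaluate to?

Adding -2 months to 2033-12-11 gives 2033-10-11.
20 days remain in October 2033 after the 11th (31 − 11).
Full months from November 2033 through January 2037 contribute their day counts.
Then 28 days into February 2037.
Total: 20 + 30 + 31 + 31 + 28 + 31 + 30 + 31 + 30 + 31 + 31 + 30 + 31 + 30 + 31 + 31 + 28 + 31 + 30 + 31 + 30 + 31 + 31 + 30 + 31 + 30 + 31 + 31 + 29 + 31 + 30 + 31 + 30 + 31 + 31 + 30 + 31 + 30 + 31 + 31 + 28 = 1236.

1236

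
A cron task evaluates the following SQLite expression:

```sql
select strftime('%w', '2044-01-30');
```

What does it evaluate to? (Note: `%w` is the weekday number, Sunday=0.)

6

2044-01-30 is a Saturday; with Sunday=0 that is 6.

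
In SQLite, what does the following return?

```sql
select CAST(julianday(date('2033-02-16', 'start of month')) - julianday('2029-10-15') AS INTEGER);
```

1205

`start of month` rewinds 2033-02-16 to 2033-02-01.
16 days remain in October 2029 after the 15th (31 − 15).
Full months from November 2029 through January 2033 contribute their day counts.
Then 1 day into February 2033.
Total: 16 + 30 + 31 + 31 + 28 + 31 + 30 + 31 + 30 + 31 + 31 + 30 + 31 + 30 + 31 + 31 + 28 + 31 + 30 + 31 + 30 + 31 + 31 + 30 + 31 + 30 + 31 + 31 + 29 + 31 + 30 + 31 + 30 + 31 + 31 + 30 + 31 + 30 + 31 + 31 + 1 = 1205.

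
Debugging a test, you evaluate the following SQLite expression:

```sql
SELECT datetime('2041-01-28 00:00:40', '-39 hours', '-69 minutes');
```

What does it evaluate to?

-39 hours from 2041-01-28 00:00:40 is 2041-01-26 09:00:40 (crosses midnight).
69 minutes = 1h 9m; -69 minutes from 2041-01-26 09:00:40 is 2041-01-26 07:51:40.

2041-01-26 07:51:40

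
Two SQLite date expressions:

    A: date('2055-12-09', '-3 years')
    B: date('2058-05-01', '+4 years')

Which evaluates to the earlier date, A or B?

A = 2052-12-09.
B = 2062-05-01.
A is earlier.

A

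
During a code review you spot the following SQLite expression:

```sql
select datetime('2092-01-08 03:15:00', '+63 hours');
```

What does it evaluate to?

2092-01-10 18:15:00

+63 hours from 2092-01-08 03:15:00 is 2092-01-10 18:15:00 (crosses midnight).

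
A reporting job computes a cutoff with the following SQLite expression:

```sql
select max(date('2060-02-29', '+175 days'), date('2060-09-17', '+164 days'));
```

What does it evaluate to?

date('2060-02-29', '+175 days') → 2060-08-22.
date('2060-09-17', '+164 days') → 2061-02-28.
Later of the two is 2061-02-28.

2061-02-28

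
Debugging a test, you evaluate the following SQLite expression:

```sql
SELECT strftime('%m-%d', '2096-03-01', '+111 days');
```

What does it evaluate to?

06-20

First apply '+111 days': 2096-03-01 → 2096-06-20.
`%m-%d` extracts the month-day: 06-20.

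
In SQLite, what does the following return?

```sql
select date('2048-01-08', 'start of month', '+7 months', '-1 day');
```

`start of month` rewinds 2048-01-08 to 2048-01-01.
Adding +7 months to 2048-01-01 gives 2048-08-01.
Going back 1 day from 2048-08-01 reaches 2048-07-31 (last day of July, 31 days).

2048-07-31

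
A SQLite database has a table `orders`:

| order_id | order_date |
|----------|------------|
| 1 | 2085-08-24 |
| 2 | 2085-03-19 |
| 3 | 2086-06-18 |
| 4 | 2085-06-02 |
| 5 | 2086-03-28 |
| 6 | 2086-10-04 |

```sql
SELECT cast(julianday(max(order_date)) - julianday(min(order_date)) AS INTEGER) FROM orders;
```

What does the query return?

MIN = 2085-03-19, MAX = 2086-10-04.
12 days remain in March 2085 after the 19th (31 − 19).
Full months from April 2085 through September 2086 contribute their day counts.
Then 4 days into October 2086.
Total: 12 + 30 + 31 + 30 + 31 + 31 + 30 + 31 + 30 + 31 + 31 + 28 + 31 + 30 + 31 + 30 + 31 + 31 + 30 + 4 = 564.

564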